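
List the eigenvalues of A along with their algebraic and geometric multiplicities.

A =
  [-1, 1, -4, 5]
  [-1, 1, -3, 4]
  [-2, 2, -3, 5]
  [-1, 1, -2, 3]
λ = 0: alg = 4, geom = 2

Step 1 — factor the characteristic polynomial to read off the algebraic multiplicities:
  χ_A(x) = x^4

Step 2 — compute geometric multiplicities via the rank-nullity identity g(λ) = n − rank(A − λI):
  rank(A − (0)·I) = 2, so dim ker(A − (0)·I) = n − 2 = 2

Summary:
  λ = 0: algebraic multiplicity = 4, geometric multiplicity = 2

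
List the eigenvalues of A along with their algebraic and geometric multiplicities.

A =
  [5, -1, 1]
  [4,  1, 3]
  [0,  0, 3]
λ = 3: alg = 3, geom = 1

Step 1 — factor the characteristic polynomial to read off the algebraic multiplicities:
  χ_A(x) = (x - 3)^3

Step 2 — compute geometric multiplicities via the rank-nullity identity g(λ) = n − rank(A − λI):
  rank(A − (3)·I) = 2, so dim ker(A − (3)·I) = n − 2 = 1

Summary:
  λ = 3: algebraic multiplicity = 3, geometric multiplicity = 1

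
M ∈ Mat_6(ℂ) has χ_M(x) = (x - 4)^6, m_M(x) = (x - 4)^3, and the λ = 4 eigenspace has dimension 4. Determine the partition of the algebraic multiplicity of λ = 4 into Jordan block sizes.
Block sizes for λ = 4: [3, 1, 1, 1]

Step 1 — from the characteristic polynomial, algebraic multiplicity of λ = 4 is 6. From dim ker(M − (4)·I) = 4, there are exactly 4 Jordan blocks for λ = 4.
Step 2 — from the minimal polynomial, the factor (x − 4)^3 tells us the largest block for λ = 4 has size 3.
Step 3 — with total size 6, 4 blocks, and largest block 3, the block sizes (in nonincreasing order) are [3, 1, 1, 1].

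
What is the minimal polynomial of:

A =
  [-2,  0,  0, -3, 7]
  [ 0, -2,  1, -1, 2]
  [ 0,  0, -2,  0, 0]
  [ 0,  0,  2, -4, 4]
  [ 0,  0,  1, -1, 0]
x^3 + 6*x^2 + 12*x + 8

The characteristic polynomial is χ_A(x) = (x + 2)^5, so the eigenvalues are known. The minimal polynomial is
  m_A(x) = Π_λ (x − λ)^{k_λ}
where k_λ is the size of the *largest* Jordan block for λ (equivalently, the smallest k with (A − λI)^k v = 0 for every generalised eigenvector v of λ).

  λ = -2: largest Jordan block has size 3, contributing (x + 2)^3

So m_A(x) = (x + 2)^3 = x^3 + 6*x^2 + 12*x + 8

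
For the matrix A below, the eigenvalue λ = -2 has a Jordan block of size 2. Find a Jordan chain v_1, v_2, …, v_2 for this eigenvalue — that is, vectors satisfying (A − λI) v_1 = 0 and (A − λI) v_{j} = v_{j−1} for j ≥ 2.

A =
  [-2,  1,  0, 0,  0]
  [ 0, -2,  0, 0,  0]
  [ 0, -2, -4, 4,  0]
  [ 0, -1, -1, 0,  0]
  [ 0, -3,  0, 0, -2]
A Jordan chain for λ = -2 of length 2:
v_1 = (1, 0, -2, -1, -3)ᵀ
v_2 = (0, 1, 0, 0, 0)ᵀ

Let N = A − (-2)·I. We want v_2 with N^2 v_2 = 0 but N^1 v_2 ≠ 0; then v_{j-1} := N · v_j for j = 2, …, 2.

Pick v_2 = (0, 1, 0, 0, 0)ᵀ.
Then v_1 = N · v_2 = (1, 0, -2, -1, -3)ᵀ.

Sanity check: (A − (-2)·I) v_1 = (0, 0, 0, 0, 0)ᵀ = 0. ✓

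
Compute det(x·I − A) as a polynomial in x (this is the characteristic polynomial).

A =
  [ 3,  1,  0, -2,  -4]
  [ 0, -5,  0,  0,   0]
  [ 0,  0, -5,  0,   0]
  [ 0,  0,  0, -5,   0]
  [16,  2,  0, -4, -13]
x^5 + 25*x^4 + 250*x^3 + 1250*x^2 + 3125*x + 3125

Expanding det(x·I − A) (e.g. by cofactor expansion or by noting that A is similar to its Jordan form J, which has the same characteristic polynomial as A) gives
  χ_A(x) = x^5 + 25*x^4 + 250*x^3 + 1250*x^2 + 3125*x + 3125
which factors as (x + 5)^5. The eigenvalues (with algebraic multiplicities) are λ = -5 with multiplicity 5.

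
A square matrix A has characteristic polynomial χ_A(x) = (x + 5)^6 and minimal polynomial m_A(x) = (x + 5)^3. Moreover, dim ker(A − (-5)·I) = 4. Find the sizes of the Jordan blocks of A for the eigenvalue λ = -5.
Block sizes for λ = -5: [3, 1, 1, 1]

Step 1 — from the characteristic polynomial, algebraic multiplicity of λ = -5 is 6. From dim ker(A − (-5)·I) = 4, there are exactly 4 Jordan blocks for λ = -5.
Step 2 — from the minimal polynomial, the factor (x + 5)^3 tells us the largest block for λ = -5 has size 3.
Step 3 — with total size 6, 4 blocks, and largest block 3, the block sizes (in nonincreasing order) are [3, 1, 1, 1].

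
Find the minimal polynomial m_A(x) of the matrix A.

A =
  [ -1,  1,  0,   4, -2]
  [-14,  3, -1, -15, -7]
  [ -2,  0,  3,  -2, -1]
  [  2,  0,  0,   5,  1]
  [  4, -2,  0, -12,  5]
x^3 - 9*x^2 + 27*x - 27

The characteristic polynomial is χ_A(x) = (x - 3)^5, so the eigenvalues are known. The minimal polynomial is
  m_A(x) = Π_λ (x − λ)^{k_λ}
where k_λ is the size of the *largest* Jordan block for λ (equivalently, the smallest k with (A − λI)^k v = 0 for every generalised eigenvector v of λ).

  λ = 3: largest Jordan block has size 3, contributing (x − 3)^3

So m_A(x) = (x - 3)^3 = x^3 - 9*x^2 + 27*x - 27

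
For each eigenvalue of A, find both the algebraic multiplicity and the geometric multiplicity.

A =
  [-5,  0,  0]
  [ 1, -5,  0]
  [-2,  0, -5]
λ = -5: alg = 3, geom = 2

Step 1 — factor the characteristic polynomial to read off the algebraic multiplicities:
  χ_A(x) = (x + 5)^3

Step 2 — compute geometric multiplicities via the rank-nullity identity g(λ) = n − rank(A − λI):
  rank(A − (-5)·I) = 1, so dim ker(A − (-5)·I) = n − 1 = 2

Summary:
  λ = -5: algebraic multiplicity = 3, geometric multiplicity = 2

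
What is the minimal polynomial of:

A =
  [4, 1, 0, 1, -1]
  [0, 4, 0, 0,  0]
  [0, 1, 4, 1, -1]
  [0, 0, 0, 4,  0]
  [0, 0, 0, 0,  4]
x^2 - 8*x + 16

The characteristic polynomial is χ_A(x) = (x - 4)^5, so the eigenvalues are known. The minimal polynomial is
  m_A(x) = Π_λ (x − λ)^{k_λ}
where k_λ is the size of the *largest* Jordan block for λ (equivalently, the smallest k with (A − λI)^k v = 0 for every generalised eigenvector v of λ).

  λ = 4: largest Jordan block has size 2, contributing (x − 4)^2

So m_A(x) = (x - 4)^2 = x^2 - 8*x + 16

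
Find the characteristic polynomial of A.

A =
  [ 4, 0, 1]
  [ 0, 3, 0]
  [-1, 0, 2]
x^3 - 9*x^2 + 27*x - 27

Expanding det(x·I − A) (e.g. by cofactor expansion or by noting that A is similar to its Jordan form J, which has the same characteristic polynomial as A) gives
  χ_A(x) = x^3 - 9*x^2 + 27*x - 27
which factors as (x - 3)^3. The eigenvalues (with algebraic multiplicities) are λ = 3 with multiplicity 3.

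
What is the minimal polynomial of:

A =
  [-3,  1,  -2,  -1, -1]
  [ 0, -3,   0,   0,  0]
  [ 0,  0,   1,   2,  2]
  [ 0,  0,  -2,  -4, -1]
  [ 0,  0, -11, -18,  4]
x^4 + 2*x^3 - 11*x^2 - 12*x + 36

The characteristic polynomial is χ_A(x) = (x - 2)^2*(x + 3)^3, so the eigenvalues are known. The minimal polynomial is
  m_A(x) = Π_λ (x − λ)^{k_λ}
where k_λ is the size of the *largest* Jordan block for λ (equivalently, the smallest k with (A − λI)^k v = 0 for every generalised eigenvector v of λ).

  λ = -3: largest Jordan block has size 2, contributing (x + 3)^2
  λ = 2: largest Jordan block has size 2, contributing (x − 2)^2

So m_A(x) = (x - 2)^2*(x + 3)^2 = x^4 + 2*x^3 - 11*x^2 - 12*x + 36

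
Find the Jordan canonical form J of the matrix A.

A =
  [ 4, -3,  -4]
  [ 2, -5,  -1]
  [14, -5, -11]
J_3(-4)

The characteristic polynomial is
  det(x·I − A) = x^3 + 12*x^2 + 48*x + 64 = (x + 4)^3

Eigenvalues and multiplicities (the geometric multiplicity of λ is n − rank(A − λI), which equals the number of Jordan blocks for λ):
  λ = -4: algebraic multiplicity = 3, geometric multiplicity = 1

Determining the block sizes for each eigenvalue:
  λ = -4: one block (gm = 1), so the single block has size am = 3 → block sizes [3]

Assembling the blocks gives a Jordan form
J =
  [-4,  1,  0]
  [ 0, -4,  1]
  [ 0,  0, -4]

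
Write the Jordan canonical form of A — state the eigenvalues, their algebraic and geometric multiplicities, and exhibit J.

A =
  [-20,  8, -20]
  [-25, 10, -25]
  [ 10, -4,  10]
J_2(0) ⊕ J_1(0)

The characteristic polynomial is
  det(x·I − A) = x^3

Eigenvalues and multiplicities (the geometric multiplicity of λ is n − rank(A − λI), which equals the number of Jordan blocks for λ):
  λ = 0: algebraic multiplicity = 3, geometric multiplicity = 2

Determining the block sizes for each eigenvalue:
  λ = 0: 2 blocks summing to 3 forces exactly one block of size 2 and the rest size 1 → block sizes [2, 1]

Assembling the blocks gives a Jordan form
J =
  [0, 1, 0]
  [0, 0, 0]
  [0, 0, 0]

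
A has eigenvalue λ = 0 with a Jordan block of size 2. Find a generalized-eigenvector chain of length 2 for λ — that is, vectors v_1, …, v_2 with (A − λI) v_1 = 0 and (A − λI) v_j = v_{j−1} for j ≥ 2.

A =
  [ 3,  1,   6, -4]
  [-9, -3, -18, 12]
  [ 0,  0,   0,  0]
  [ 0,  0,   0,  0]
A Jordan chain for λ = 0 of length 2:
v_1 = (3, -9, 0, 0)ᵀ
v_2 = (1, 0, 0, 0)ᵀ

Let N = A − (0)·I. We want v_2 with N^2 v_2 = 0 but N^1 v_2 ≠ 0; then v_{j-1} := N · v_j for j = 2, …, 2.

Pick v_2 = (1, 0, 0, 0)ᵀ.
Then v_1 = N · v_2 = (3, -9, 0, 0)ᵀ.

Sanity check: (A − (0)·I) v_1 = (0, 0, 0, 0)ᵀ = 0. ✓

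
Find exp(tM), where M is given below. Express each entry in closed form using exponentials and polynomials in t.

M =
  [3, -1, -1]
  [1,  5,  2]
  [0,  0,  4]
e^{tM} =
  [-t*exp(4*t) + exp(4*t), -t*exp(4*t), -t^2*exp(4*t)/2 - t*exp(4*t)]
  [t*exp(4*t), t*exp(4*t) + exp(4*t), t^2*exp(4*t)/2 + 2*t*exp(4*t)]
  [0, 0, exp(4*t)]

Strategy: write M = P · J · P⁻¹ where J is a Jordan canonical form, so e^{tM} = P · e^{tJ} · P⁻¹, and e^{tJ} can be computed block-by-block.

M has Jordan form
J =
  [4, 1, 0]
  [0, 4, 1]
  [0, 0, 4]
(up to reordering of blocks).

Per-block formulas:
  For a 3×3 Jordan block J_3(4): exp(t · J_3(4)) = e^(4t)·(I + t·N + (t^2/2)·N^2), where N is the 3×3 nilpotent shift.

After assembling e^{tJ} and conjugating by P, we get:

e^{tM} =
  [-t*exp(4*t) + exp(4*t), -t*exp(4*t), -t^2*exp(4*t)/2 - t*exp(4*t)]
  [t*exp(4*t), t*exp(4*t) + exp(4*t), t^2*exp(4*t)/2 + 2*t*exp(4*t)]
  [0, 0, exp(4*t)]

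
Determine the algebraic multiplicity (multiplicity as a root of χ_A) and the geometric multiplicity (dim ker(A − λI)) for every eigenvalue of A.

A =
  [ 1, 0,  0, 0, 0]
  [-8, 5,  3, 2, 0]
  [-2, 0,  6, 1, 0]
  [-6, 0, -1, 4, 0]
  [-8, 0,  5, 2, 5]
λ = 1: alg = 1, geom = 1; λ = 5: alg = 4, geom = 2

Step 1 — factor the characteristic polynomial to read off the algebraic multiplicities:
  χ_A(x) = (x - 5)^4*(x - 1)

Step 2 — compute geometric multiplicities via the rank-nullity identity g(λ) = n − rank(A − λI):
  rank(A − (1)·I) = 4, so dim ker(A − (1)·I) = n − 4 = 1
  rank(A − (5)·I) = 3, so dim ker(A − (5)·I) = n − 3 = 2

Summary:
  λ = 1: algebraic multiplicity = 1, geometric multiplicity = 1
  λ = 5: algebraic multiplicity = 4, geometric multiplicity = 2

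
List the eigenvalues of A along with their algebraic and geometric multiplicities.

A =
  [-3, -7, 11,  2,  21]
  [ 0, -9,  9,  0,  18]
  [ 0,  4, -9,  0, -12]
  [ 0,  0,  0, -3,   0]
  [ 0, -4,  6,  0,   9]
λ = -3: alg = 5, geom = 3

Step 1 — factor the characteristic polynomial to read off the algebraic multiplicities:
  χ_A(x) = (x + 3)^5

Step 2 — compute geometric multiplicities via the rank-nullity identity g(λ) = n − rank(A − λI):
  rank(A − (-3)·I) = 2, so dim ker(A − (-3)·I) = n − 2 = 3

Summary:
  λ = -3: algebraic multiplicity = 5, geometric multiplicity = 3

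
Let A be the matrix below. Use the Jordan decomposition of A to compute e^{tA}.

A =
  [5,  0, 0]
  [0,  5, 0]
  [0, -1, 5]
e^{tA} =
  [exp(5*t), 0, 0]
  [0, exp(5*t), 0]
  [0, -t*exp(5*t), exp(5*t)]

Strategy: write A = P · J · P⁻¹ where J is a Jordan canonical form, so e^{tA} = P · e^{tJ} · P⁻¹, and e^{tJ} can be computed block-by-block.

A has Jordan form
J =
  [5, 1, 0]
  [0, 5, 0]
  [0, 0, 5]
(up to reordering of blocks).

Per-block formulas:
  For a 2×2 Jordan block J_2(5): exp(t · J_2(5)) = e^(5t)·(I + t·N), where N is the 2×2 nilpotent shift.
  For a 1×1 block at λ = 5: exp(t · [5]) = [e^(5t)].

After assembling e^{tJ} and conjugating by P, we get:

e^{tA} =
  [exp(5*t), 0, 0]
  [0, exp(5*t), 0]
  [0, -t*exp(5*t), exp(5*t)]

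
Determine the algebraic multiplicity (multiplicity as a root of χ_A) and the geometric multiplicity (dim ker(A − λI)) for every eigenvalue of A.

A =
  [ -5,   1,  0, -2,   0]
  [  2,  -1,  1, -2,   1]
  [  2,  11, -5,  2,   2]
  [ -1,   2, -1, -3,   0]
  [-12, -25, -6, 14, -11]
λ = -5: alg = 5, geom = 2

Step 1 — factor the characteristic polynomial to read off the algebraic multiplicities:
  χ_A(x) = (x + 5)^5

Step 2 — compute geometric multiplicities via the rank-nullity identity g(λ) = n − rank(A − λI):
  rank(A − (-5)·I) = 3, so dim ker(A − (-5)·I) = n − 3 = 2

Summary:
  λ = -5: algebraic multiplicity = 5, geometric multiplicity = 2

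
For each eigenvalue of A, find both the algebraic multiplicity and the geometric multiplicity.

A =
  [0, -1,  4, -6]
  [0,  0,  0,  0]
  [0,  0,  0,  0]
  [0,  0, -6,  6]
λ = 0: alg = 3, geom = 2; λ = 6: alg = 1, geom = 1

Step 1 — factor the characteristic polynomial to read off the algebraic multiplicities:
  χ_A(x) = x^3*(x - 6)

Step 2 — compute geometric multiplicities via the rank-nullity identity g(λ) = n − rank(A − λI):
  rank(A − (0)·I) = 2, so dim ker(A − (0)·I) = n − 2 = 2
  rank(A − (6)·I) = 3, so dim ker(A − (6)·I) = n − 3 = 1

Summary:
  λ = 0: algebraic multiplicity = 3, geometric multiplicity = 2
  λ = 6: algebraic multiplicity = 1, geometric multiplicity = 1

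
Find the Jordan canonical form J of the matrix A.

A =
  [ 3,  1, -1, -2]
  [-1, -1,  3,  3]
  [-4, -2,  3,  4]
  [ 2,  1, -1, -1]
J_3(1) ⊕ J_1(1)

The characteristic polynomial is
  det(x·I − A) = x^4 - 4*x^3 + 6*x^2 - 4*x + 1 = (x - 1)^4

Eigenvalues and multiplicities (the geometric multiplicity of λ is n − rank(A − λI), which equals the number of Jordan blocks for λ):
  λ = 1: algebraic multiplicity = 4, geometric multiplicity = 2

Determining the block sizes for each eigenvalue:
  λ = 1: with am = 4 and gm = 2, the partition is not yet determined (e.g. several partitions of 4 into 2 parts exist). Let N = A − (1)·I. Computing rank(N^1) = 2, rank(N^2) = 1, rank(N^3) = 0; the number of blocks of size ≥ j is rank(N^{j−1}) − rank(N^j), giving [2, 1, 1]. So we have 1 block(s) of size 3, 1 block(s) of size 1 → block sizes [3, 1]

Assembling the blocks gives a Jordan form
J =
  [1, 1, 0, 0]
  [0, 1, 1, 0]
  [0, 0, 1, 0]
  [0, 0, 0, 1]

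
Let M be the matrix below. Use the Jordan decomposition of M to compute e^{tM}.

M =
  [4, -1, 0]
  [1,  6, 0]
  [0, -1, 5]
e^{tM} =
  [-t*exp(5*t) + exp(5*t), -t*exp(5*t), 0]
  [t*exp(5*t), t*exp(5*t) + exp(5*t), 0]
  [-t^2*exp(5*t)/2, -t^2*exp(5*t)/2 - t*exp(5*t), exp(5*t)]

Strategy: write M = P · J · P⁻¹ where J is a Jordan canonical form, so e^{tM} = P · e^{tJ} · P⁻¹, and e^{tJ} can be computed block-by-block.

M has Jordan form
J =
  [5, 1, 0]
  [0, 5, 1]
  [0, 0, 5]
(up to reordering of blocks).

Per-block formulas:
  For a 3×3 Jordan block J_3(5): exp(t · J_3(5)) = e^(5t)·(I + t·N + (t^2/2)·N^2), where N is the 3×3 nilpotent shift.

After assembling e^{tJ} and conjugating by P, we get:

e^{tM} =
  [-t*exp(5*t) + exp(5*t), -t*exp(5*t), 0]
  [t*exp(5*t), t*exp(5*t) + exp(5*t), 0]
  [-t^2*exp(5*t)/2, -t^2*exp(5*t)/2 - t*exp(5*t), exp(5*t)]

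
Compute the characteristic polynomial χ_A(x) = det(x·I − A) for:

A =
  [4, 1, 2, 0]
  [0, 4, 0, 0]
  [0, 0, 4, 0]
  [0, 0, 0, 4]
x^4 - 16*x^3 + 96*x^2 - 256*x + 256

Expanding det(x·I − A) (e.g. by cofactor expansion or by noting that A is similar to its Jordan form J, which has the same characteristic polynomial as A) gives
  χ_A(x) = x^4 - 16*x^3 + 96*x^2 - 256*x + 256
which factors as (x - 4)^4. The eigenvalues (with algebraic multiplicities) are λ = 4 with multiplicity 4.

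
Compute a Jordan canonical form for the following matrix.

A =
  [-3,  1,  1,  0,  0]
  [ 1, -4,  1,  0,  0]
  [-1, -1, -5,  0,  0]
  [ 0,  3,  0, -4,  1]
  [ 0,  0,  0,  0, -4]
J_3(-4) ⊕ J_2(-4)

The characteristic polynomial is
  det(x·I − A) = x^5 + 20*x^4 + 160*x^3 + 640*x^2 + 1280*x + 1024 = (x + 4)^5

Eigenvalues and multiplicities (the geometric multiplicity of λ is n − rank(A − λI), which equals the number of Jordan blocks for λ):
  λ = -4: algebraic multiplicity = 5, geometric multiplicity = 2

Determining the block sizes for each eigenvalue:
  λ = -4: with am = 5 and gm = 2, the partition is not yet determined (e.g. several partitions of 5 into 2 parts exist). Let N = A − (-4)·I. Computing rank(N^1) = 3, rank(N^2) = 1, rank(N^3) = 0; the number of blocks of size ≥ j is rank(N^{j−1}) − rank(N^j), giving [2, 2, 1]. So we have 1 block(s) of size 3, 1 block(s) of size 2 → block sizes [3, 2]

Assembling the blocks gives a Jordan form
J =
  [-4,  1,  0,  0,  0]
  [ 0, -4,  1,  0,  0]
  [ 0,  0, -4,  0,  0]
  [ 0,  0,  0, -4,  1]
  [ 0,  0,  0,  0, -4]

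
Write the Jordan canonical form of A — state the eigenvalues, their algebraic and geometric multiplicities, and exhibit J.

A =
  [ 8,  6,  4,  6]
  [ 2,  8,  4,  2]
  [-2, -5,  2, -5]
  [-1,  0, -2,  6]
J_3(6) ⊕ J_1(6)

The characteristic polynomial is
  det(x·I − A) = x^4 - 24*x^3 + 216*x^2 - 864*x + 1296 = (x - 6)^4

Eigenvalues and multiplicities (the geometric multiplicity of λ is n − rank(A − λI), which equals the number of Jordan blocks for λ):
  λ = 6: algebraic multiplicity = 4, geometric multiplicity = 2

Determining the block sizes for each eigenvalue:
  λ = 6: with am = 4 and gm = 2, the partition is not yet determined (e.g. several partitions of 4 into 2 parts exist). Let N = A − (6)·I. Computing rank(N^1) = 2, rank(N^2) = 1, rank(N^3) = 0; the number of blocks of size ≥ j is rank(N^{j−1}) − rank(N^j), giving [2, 1, 1]. So we have 1 block(s) of size 3, 1 block(s) of size 1 → block sizes [3, 1]

Assembling the blocks gives a Jordan form
J =
  [6, 1, 0, 0]
  [0, 6, 1, 0]
  [0, 0, 6, 0]
  [0, 0, 0, 6]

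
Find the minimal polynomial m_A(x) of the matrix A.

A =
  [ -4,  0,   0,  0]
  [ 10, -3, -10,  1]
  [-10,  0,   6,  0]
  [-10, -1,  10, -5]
x^3 + 2*x^2 - 32*x - 96

The characteristic polynomial is χ_A(x) = (x - 6)*(x + 4)^3, so the eigenvalues are known. The minimal polynomial is
  m_A(x) = Π_λ (x − λ)^{k_λ}
where k_λ is the size of the *largest* Jordan block for λ (equivalently, the smallest k with (A − λI)^k v = 0 for every generalised eigenvector v of λ).

  λ = -4: largest Jordan block has size 2, contributing (x + 4)^2
  λ = 6: largest Jordan block has size 1, contributing (x − 6)

So m_A(x) = (x - 6)*(x + 4)^2 = x^3 + 2*x^2 - 32*x - 96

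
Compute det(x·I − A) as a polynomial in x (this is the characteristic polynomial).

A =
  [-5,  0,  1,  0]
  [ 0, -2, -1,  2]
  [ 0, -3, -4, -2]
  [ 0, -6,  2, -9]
x^4 + 20*x^3 + 150*x^2 + 500*x + 625

Expanding det(x·I − A) (e.g. by cofactor expansion or by noting that A is similar to its Jordan form J, which has the same characteristic polynomial as A) gives
  χ_A(x) = x^4 + 20*x^3 + 150*x^2 + 500*x + 625
which factors as (x + 5)^4. The eigenvalues (with algebraic multiplicities) are λ = -5 with multiplicity 4.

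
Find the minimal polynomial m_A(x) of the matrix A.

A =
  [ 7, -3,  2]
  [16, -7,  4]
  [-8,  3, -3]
x^2 + 2*x + 1

The characteristic polynomial is χ_A(x) = (x + 1)^3, so the eigenvalues are known. The minimal polynomial is
  m_A(x) = Π_λ (x − λ)^{k_λ}
where k_λ is the size of the *largest* Jordan block for λ (equivalently, the smallest k with (A − λI)^k v = 0 for every generalised eigenvector v of λ).

  λ = -1: largest Jordan block has size 2, contributing (x + 1)^2

So m_A(x) = (x + 1)^2 = x^2 + 2*x + 1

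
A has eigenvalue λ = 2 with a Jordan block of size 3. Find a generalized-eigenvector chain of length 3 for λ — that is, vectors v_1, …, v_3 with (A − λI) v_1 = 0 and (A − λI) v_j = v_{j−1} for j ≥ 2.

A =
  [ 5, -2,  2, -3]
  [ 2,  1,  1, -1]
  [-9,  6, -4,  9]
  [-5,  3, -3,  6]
A Jordan chain for λ = 2 of length 3:
v_1 = (2, 0, -6, -2)ᵀ
v_2 = (3, 2, -9, -5)ᵀ
v_3 = (1, 0, 0, 0)ᵀ

Let N = A − (2)·I. We want v_3 with N^3 v_3 = 0 but N^2 v_3 ≠ 0; then v_{j-1} := N · v_j for j = 3, …, 2.

Pick v_3 = (1, 0, 0, 0)ᵀ.
Then v_2 = N · v_3 = (3, 2, -9, -5)ᵀ.
Then v_1 = N · v_2 = (2, 0, -6, -2)ᵀ.

Sanity check: (A − (2)·I) v_1 = (0, 0, 0, 0)ᵀ = 0. ✓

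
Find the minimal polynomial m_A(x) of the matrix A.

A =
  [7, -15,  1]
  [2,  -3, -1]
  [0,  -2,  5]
x^3 - 9*x^2 + 27*x - 27

The characteristic polynomial is χ_A(x) = (x - 3)^3, so the eigenvalues are known. The minimal polynomial is
  m_A(x) = Π_λ (x − λ)^{k_λ}
where k_λ is the size of the *largest* Jordan block for λ (equivalently, the smallest k with (A − λI)^k v = 0 for every generalised eigenvector v of λ).

  λ = 3: largest Jordan block has size 3, contributing (x − 3)^3

So m_A(x) = (x - 3)^3 = x^3 - 9*x^2 + 27*x - 27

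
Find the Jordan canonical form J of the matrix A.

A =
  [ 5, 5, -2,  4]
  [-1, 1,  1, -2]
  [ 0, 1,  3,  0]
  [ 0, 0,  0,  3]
J_3(3) ⊕ J_1(3)

The characteristic polynomial is
  det(x·I − A) = x^4 - 12*x^3 + 54*x^2 - 108*x + 81 = (x - 3)^4

Eigenvalues and multiplicities (the geometric multiplicity of λ is n − rank(A − λI), which equals the number of Jordan blocks for λ):
  λ = 3: algebraic multiplicity = 4, geometric multiplicity = 2

Determining the block sizes for each eigenvalue:
  λ = 3: with am = 4 and gm = 2, the partition is not yet determined (e.g. several partitions of 4 into 2 parts exist). Let N = A − (3)·I. Computing rank(N^1) = 2, rank(N^2) = 1, rank(N^3) = 0; the number of blocks of size ≥ j is rank(N^{j−1}) − rank(N^j), giving [2, 1, 1]. So we have 1 block(s) of size 3, 1 block(s) of size 1 → block sizes [3, 1]

Assembling the blocks gives a Jordan form
J =
  [3, 1, 0, 0]
  [0, 3, 1, 0]
  [0, 0, 3, 0]
  [0, 0, 0, 3]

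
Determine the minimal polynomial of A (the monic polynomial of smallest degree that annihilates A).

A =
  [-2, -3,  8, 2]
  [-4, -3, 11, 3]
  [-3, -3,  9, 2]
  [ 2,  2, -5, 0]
x^3 - 3*x^2 + 3*x - 1

The characteristic polynomial is χ_A(x) = (x - 1)^4, so the eigenvalues are known. The minimal polynomial is
  m_A(x) = Π_λ (x − λ)^{k_λ}
where k_λ is the size of the *largest* Jordan block for λ (equivalently, the smallest k with (A − λI)^k v = 0 for every generalised eigenvector v of λ).

  λ = 1: largest Jordan block has size 3, contributing (x − 1)^3

So m_A(x) = (x - 1)^3 = x^3 - 3*x^2 + 3*x - 1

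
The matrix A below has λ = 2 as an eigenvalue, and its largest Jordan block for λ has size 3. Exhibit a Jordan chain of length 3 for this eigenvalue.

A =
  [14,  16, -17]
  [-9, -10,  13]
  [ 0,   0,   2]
A Jordan chain for λ = 2 of length 3:
v_1 = (4, -3, 0)ᵀ
v_2 = (-17, 13, 0)ᵀ
v_3 = (0, 0, 1)ᵀ

Let N = A − (2)·I. We want v_3 with N^3 v_3 = 0 but N^2 v_3 ≠ 0; then v_{j-1} := N · v_j for j = 3, …, 2.

Pick v_3 = (0, 0, 1)ᵀ.
Then v_2 = N · v_3 = (-17, 13, 0)ᵀ.
Then v_1 = N · v_2 = (4, -3, 0)ᵀ.

Sanity check: (A − (2)·I) v_1 = (0, 0, 0)ᵀ = 0. ✓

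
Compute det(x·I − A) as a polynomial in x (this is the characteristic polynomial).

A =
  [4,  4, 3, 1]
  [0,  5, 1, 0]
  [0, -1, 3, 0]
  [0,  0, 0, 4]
x^4 - 16*x^3 + 96*x^2 - 256*x + 256

Expanding det(x·I − A) (e.g. by cofactor expansion or by noting that A is similar to its Jordan form J, which has the same characteristic polynomial as A) gives
  χ_A(x) = x^4 - 16*x^3 + 96*x^2 - 256*x + 256
which factors as (x - 4)^4. The eigenvalues (with algebraic multiplicities) are λ = 4 with multiplicity 4.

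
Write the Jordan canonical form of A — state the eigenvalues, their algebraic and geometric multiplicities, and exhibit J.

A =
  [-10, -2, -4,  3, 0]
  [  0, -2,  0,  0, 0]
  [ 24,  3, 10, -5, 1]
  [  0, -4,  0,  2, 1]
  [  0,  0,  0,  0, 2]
J_2(-2) ⊕ J_3(2)

The characteristic polynomial is
  det(x·I − A) = x^5 - 2*x^4 - 8*x^3 + 16*x^2 + 16*x - 32 = (x - 2)^3*(x + 2)^2

Eigenvalues and multiplicities (the geometric multiplicity of λ is n − rank(A − λI), which equals the number of Jordan blocks for λ):
  λ = -2: algebraic multiplicity = 2, geometric multiplicity = 1
  λ = 2: algebraic multiplicity = 3, geometric multiplicity = 1

Determining the block sizes for each eigenvalue:
  λ = -2: one block (gm = 1), so the single block has size am = 2 → block sizes [2]
  λ = 2: one block (gm = 1), so the single block has size am = 3 → block sizes [3]

Assembling the blocks gives a Jordan form
J =
  [-2,  1, 0, 0, 0]
  [ 0, -2, 0, 0, 0]
  [ 0,  0, 2, 1, 0]
  [ 0,  0, 0, 2, 1]
  [ 0,  0, 0, 0, 2]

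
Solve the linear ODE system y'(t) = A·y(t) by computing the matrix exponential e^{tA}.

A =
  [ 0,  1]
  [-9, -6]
e^{tA} =
  [3*t*exp(-3*t) + exp(-3*t), t*exp(-3*t)]
  [-9*t*exp(-3*t), -3*t*exp(-3*t) + exp(-3*t)]

Strategy: write A = P · J · P⁻¹ where J is a Jordan canonical form, so e^{tA} = P · e^{tJ} · P⁻¹, and e^{tJ} can be computed block-by-block.

A has Jordan form
J =
  [-3,  1]
  [ 0, -3]
(up to reordering of blocks).

Per-block formulas:
  For a 2×2 Jordan block J_2(-3): exp(t · J_2(-3)) = e^(-3t)·(I + t·N), where N is the 2×2 nilpotent shift.

After assembling e^{tJ} and conjugating by P, we get:

e^{tA} =
  [3*t*exp(-3*t) + exp(-3*t), t*exp(-3*t)]
  [-9*t*exp(-3*t), -3*t*exp(-3*t) + exp(-3*t)]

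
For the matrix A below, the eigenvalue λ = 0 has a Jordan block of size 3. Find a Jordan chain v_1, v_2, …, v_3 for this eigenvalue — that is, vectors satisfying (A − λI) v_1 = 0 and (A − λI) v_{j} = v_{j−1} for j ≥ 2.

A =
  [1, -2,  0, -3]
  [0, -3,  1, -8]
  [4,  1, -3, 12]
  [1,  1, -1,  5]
A Jordan chain for λ = 0 of length 3:
v_1 = (-2, -4, 4, 2)ᵀ
v_2 = (1, 0, 4, 1)ᵀ
v_3 = (1, 0, 0, 0)ᵀ

Let N = A − (0)·I. We want v_3 with N^3 v_3 = 0 but N^2 v_3 ≠ 0; then v_{j-1} := N · v_j for j = 3, …, 2.

Pick v_3 = (1, 0, 0, 0)ᵀ.
Then v_2 = N · v_3 = (1, 0, 4, 1)ᵀ.
Then v_1 = N · v_2 = (-2, -4, 4, 2)ᵀ.

Sanity check: (A − (0)·I) v_1 = (0, 0, 0, 0)ᵀ = 0. ✓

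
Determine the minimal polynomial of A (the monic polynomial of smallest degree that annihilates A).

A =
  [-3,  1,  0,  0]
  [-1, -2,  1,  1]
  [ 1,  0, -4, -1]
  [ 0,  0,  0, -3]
x^3 + 9*x^2 + 27*x + 27

The characteristic polynomial is χ_A(x) = (x + 3)^4, so the eigenvalues are known. The minimal polynomial is
  m_A(x) = Π_λ (x − λ)^{k_λ}
where k_λ is the size of the *largest* Jordan block for λ (equivalently, the smallest k with (A − λI)^k v = 0 for every generalised eigenvector v of λ).

  λ = -3: largest Jordan block has size 3, contributing (x + 3)^3

So m_A(x) = (x + 3)^3 = x^3 + 9*x^2 + 27*x + 27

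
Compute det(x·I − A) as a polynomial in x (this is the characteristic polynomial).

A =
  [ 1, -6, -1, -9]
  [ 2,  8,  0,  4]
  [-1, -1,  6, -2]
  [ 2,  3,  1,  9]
x^4 - 24*x^3 + 216*x^2 - 864*x + 1296

Expanding det(x·I − A) (e.g. by cofactor expansion or by noting that A is similar to its Jordan form J, which has the same characteristic polynomial as A) gives
  χ_A(x) = x^4 - 24*x^3 + 216*x^2 - 864*x + 1296
which factors as (x - 6)^4. The eigenvalues (with algebraic multiplicities) are λ = 6 with multiplicity 4.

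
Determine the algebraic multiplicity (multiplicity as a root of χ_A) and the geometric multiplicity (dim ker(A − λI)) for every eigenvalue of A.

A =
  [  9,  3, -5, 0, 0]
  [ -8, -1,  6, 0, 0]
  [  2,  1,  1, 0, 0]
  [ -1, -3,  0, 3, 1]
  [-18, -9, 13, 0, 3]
λ = 3: alg = 5, geom = 2

Step 1 — factor the characteristic polynomial to read off the algebraic multiplicities:
  χ_A(x) = (x - 3)^5

Step 2 — compute geometric multiplicities via the rank-nullity identity g(λ) = n − rank(A − λI):
  rank(A − (3)·I) = 3, so dim ker(A − (3)·I) = n − 3 = 2

Summary:
  λ = 3: algebraic multiplicity = 5, geometric multiplicity = 2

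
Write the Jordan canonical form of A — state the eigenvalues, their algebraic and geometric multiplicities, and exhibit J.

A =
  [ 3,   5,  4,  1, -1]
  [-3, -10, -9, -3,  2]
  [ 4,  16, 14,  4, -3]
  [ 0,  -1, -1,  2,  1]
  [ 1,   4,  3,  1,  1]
J_3(2) ⊕ J_2(2)

The characteristic polynomial is
  det(x·I − A) = x^5 - 10*x^4 + 40*x^3 - 80*x^2 + 80*x - 32 = (x - 2)^5

Eigenvalues and multiplicities (the geometric multiplicity of λ is n − rank(A − λI), which equals the number of Jordan blocks for λ):
  λ = 2: algebraic multiplicity = 5, geometric multiplicity = 2

Determining the block sizes for each eigenvalue:
  λ = 2: with am = 5 and gm = 2, the partition is not yet determined (e.g. several partitions of 5 into 2 parts exist). Let N = A − (2)·I. Computing rank(N^1) = 3, rank(N^2) = 1, rank(N^3) = 0; the number of blocks of size ≥ j is rank(N^{j−1}) − rank(N^j), giving [2, 2, 1]. So we have 1 block(s) of size 3, 1 block(s) of size 2 → block sizes [3, 2]

Assembling the blocks gives a Jordan form
J =
  [2, 1, 0, 0, 0]
  [0, 2, 1, 0, 0]
  [0, 0, 2, 0, 0]
  [0, 0, 0, 2, 1]
  [0, 0, 0, 0, 2]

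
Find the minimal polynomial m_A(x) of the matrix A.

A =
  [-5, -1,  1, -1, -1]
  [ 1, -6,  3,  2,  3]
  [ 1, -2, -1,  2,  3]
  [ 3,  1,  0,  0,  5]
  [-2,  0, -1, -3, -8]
x^3 + 12*x^2 + 48*x + 64

The characteristic polynomial is χ_A(x) = (x + 4)^5, so the eigenvalues are known. The minimal polynomial is
  m_A(x) = Π_λ (x − λ)^{k_λ}
where k_λ is the size of the *largest* Jordan block for λ (equivalently, the smallest k with (A − λI)^k v = 0 for every generalised eigenvector v of λ).

  λ = -4: largest Jordan block has size 3, contributing (x + 4)^3

So m_A(x) = (x + 4)^3 = x^3 + 12*x^2 + 48*x + 64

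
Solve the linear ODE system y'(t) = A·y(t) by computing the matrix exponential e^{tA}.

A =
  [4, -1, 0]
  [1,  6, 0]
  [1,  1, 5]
e^{tA} =
  [-t*exp(5*t) + exp(5*t), -t*exp(5*t), 0]
  [t*exp(5*t), t*exp(5*t) + exp(5*t), 0]
  [t*exp(5*t), t*exp(5*t), exp(5*t)]

Strategy: write A = P · J · P⁻¹ where J is a Jordan canonical form, so e^{tA} = P · e^{tJ} · P⁻¹, and e^{tJ} can be computed block-by-block.

A has Jordan form
J =
  [5, 1, 0]
  [0, 5, 0]
  [0, 0, 5]
(up to reordering of blocks).

Per-block formulas:
  For a 1×1 block at λ = 5: exp(t · [5]) = [e^(5t)].
  For a 2×2 Jordan block J_2(5): exp(t · J_2(5)) = e^(5t)·(I + t·N), where N is the 2×2 nilpotent shift.

After assembling e^{tJ} and conjugating by P, we get:

e^{tA} =
  [-t*exp(5*t) + exp(5*t), -t*exp(5*t), 0]
  [t*exp(5*t), t*exp(5*t) + exp(5*t), 0]
  [t*exp(5*t), t*exp(5*t), exp(5*t)]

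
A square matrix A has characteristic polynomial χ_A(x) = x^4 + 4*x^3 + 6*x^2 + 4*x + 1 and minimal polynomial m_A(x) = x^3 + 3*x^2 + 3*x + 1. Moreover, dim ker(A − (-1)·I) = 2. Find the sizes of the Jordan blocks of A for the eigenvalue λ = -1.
Block sizes for λ = -1: [3, 1]

Step 1 — from the characteristic polynomial, algebraic multiplicity of λ = -1 is 4. From dim ker(A − (-1)·I) = 2, there are exactly 2 Jordan blocks for λ = -1.
Step 2 — from the minimal polynomial, the factor (x + 1)^3 tells us the largest block for λ = -1 has size 3.
Step 3 — with total size 4, 2 blocks, and largest block 3, the block sizes (in nonincreasing order) are [3, 1].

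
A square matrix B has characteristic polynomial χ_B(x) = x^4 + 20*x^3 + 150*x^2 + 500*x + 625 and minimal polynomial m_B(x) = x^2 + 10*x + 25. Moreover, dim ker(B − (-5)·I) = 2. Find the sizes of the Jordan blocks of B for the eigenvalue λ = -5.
Block sizes for λ = -5: [2, 2]

Step 1 — from the characteristic polynomial, algebraic multiplicity of λ = -5 is 4. From dim ker(B − (-5)·I) = 2, there are exactly 2 Jordan blocks for λ = -5.
Step 2 — from the minimal polynomial, the factor (x + 5)^2 tells us the largest block for λ = -5 has size 2.
Step 3 — with total size 4, 2 blocks, and largest block 2, the block sizes (in nonincreasing order) are [2, 2].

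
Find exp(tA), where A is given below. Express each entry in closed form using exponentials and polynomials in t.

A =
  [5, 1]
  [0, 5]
e^{tA} =
  [exp(5*t), t*exp(5*t)]
  [0, exp(5*t)]

Strategy: write A = P · J · P⁻¹ where J is a Jordan canonical form, so e^{tA} = P · e^{tJ} · P⁻¹, and e^{tJ} can be computed block-by-block.

A has Jordan form
J =
  [5, 1]
  [0, 5]
(up to reordering of blocks).

Per-block formulas:
  For a 2×2 Jordan block J_2(5): exp(t · J_2(5)) = e^(5t)·(I + t·N), where N is the 2×2 nilpotent shift.

After assembling e^{tJ} and conjugating by P, we get:

e^{tA} =
  [exp(5*t), t*exp(5*t)]
  [0, exp(5*t)]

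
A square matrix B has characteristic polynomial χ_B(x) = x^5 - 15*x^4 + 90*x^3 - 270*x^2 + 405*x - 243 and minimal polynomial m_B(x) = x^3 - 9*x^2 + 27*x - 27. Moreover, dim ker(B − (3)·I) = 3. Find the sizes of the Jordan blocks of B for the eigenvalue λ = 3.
Block sizes for λ = 3: [3, 1, 1]

Step 1 — from the characteristic polynomial, algebraic multiplicity of λ = 3 is 5. From dim ker(B − (3)·I) = 3, there are exactly 3 Jordan blocks for λ = 3.
Step 2 — from the minimal polynomial, the factor (x − 3)^3 tells us the largest block for λ = 3 has size 3.
Step 3 — with total size 5, 3 blocks, and largest block 3, the block sizes (in nonincreasing order) are [3, 1, 1].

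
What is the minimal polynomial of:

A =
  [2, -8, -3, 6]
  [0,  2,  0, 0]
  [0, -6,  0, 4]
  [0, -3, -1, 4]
x^2 - 4*x + 4

The characteristic polynomial is χ_A(x) = (x - 2)^4, so the eigenvalues are known. The minimal polynomial is
  m_A(x) = Π_λ (x − λ)^{k_λ}
where k_λ is the size of the *largest* Jordan block for λ (equivalently, the smallest k with (A − λI)^k v = 0 for every generalised eigenvector v of λ).

  λ = 2: largest Jordan block has size 2, contributing (x − 2)^2

So m_A(x) = (x - 2)^2 = x^2 - 4*x + 4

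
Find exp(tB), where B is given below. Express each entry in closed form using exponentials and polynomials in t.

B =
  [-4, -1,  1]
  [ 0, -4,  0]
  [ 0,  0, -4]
e^{tB} =
  [exp(-4*t), -t*exp(-4*t), t*exp(-4*t)]
  [0, exp(-4*t), 0]
  [0, 0, exp(-4*t)]

Strategy: write B = P · J · P⁻¹ where J is a Jordan canonical form, so e^{tB} = P · e^{tJ} · P⁻¹, and e^{tJ} can be computed block-by-block.

B has Jordan form
J =
  [-4,  1,  0]
  [ 0, -4,  0]
  [ 0,  0, -4]
(up to reordering of blocks).

Per-block formulas:
  For a 1×1 block at λ = -4: exp(t · [-4]) = [e^(-4t)].
  For a 2×2 Jordan block J_2(-4): exp(t · J_2(-4)) = e^(-4t)·(I + t·N), where N is the 2×2 nilpotent shift.

After assembling e^{tJ} and conjugating by P, we get:

e^{tB} =
  [exp(-4*t), -t*exp(-4*t), t*exp(-4*t)]
  [0, exp(-4*t), 0]
  [0, 0, exp(-4*t)]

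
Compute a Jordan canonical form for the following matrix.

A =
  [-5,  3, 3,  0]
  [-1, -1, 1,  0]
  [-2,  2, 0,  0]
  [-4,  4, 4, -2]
J_2(-2) ⊕ J_1(-2) ⊕ J_1(-2)

The characteristic polynomial is
  det(x·I − A) = x^4 + 8*x^3 + 24*x^2 + 32*x + 16 = (x + 2)^4

Eigenvalues and multiplicities (the geometric multiplicity of λ is n − rank(A − λI), which equals the number of Jordan blocks for λ):
  λ = -2: algebraic multiplicity = 4, geometric multiplicity = 3

Determining the block sizes for each eigenvalue:
  λ = -2: 3 blocks summing to 4 forces exactly one block of size 2 and the rest size 1 → block sizes [2, 1, 1]

Assembling the blocks gives a Jordan form
J =
  [-2,  1,  0,  0]
  [ 0, -2,  0,  0]
  [ 0,  0, -2,  0]
  [ 0,  0,  0, -2]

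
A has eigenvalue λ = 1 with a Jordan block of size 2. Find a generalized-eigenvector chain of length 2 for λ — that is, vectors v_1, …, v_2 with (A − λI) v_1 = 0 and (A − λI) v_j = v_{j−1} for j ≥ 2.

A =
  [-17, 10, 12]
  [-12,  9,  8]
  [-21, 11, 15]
A Jordan chain for λ = 1 of length 2:
v_1 = (-6, 0, -9)ᵀ
v_2 = (2, 3, 0)ᵀ

Let N = A − (1)·I. We want v_2 with N^2 v_2 = 0 but N^1 v_2 ≠ 0; then v_{j-1} := N · v_j for j = 2, …, 2.

Pick v_2 = (2, 3, 0)ᵀ.
Then v_1 = N · v_2 = (-6, 0, -9)ᵀ.

Sanity check: (A − (1)·I) v_1 = (0, 0, 0)ᵀ = 0. ✓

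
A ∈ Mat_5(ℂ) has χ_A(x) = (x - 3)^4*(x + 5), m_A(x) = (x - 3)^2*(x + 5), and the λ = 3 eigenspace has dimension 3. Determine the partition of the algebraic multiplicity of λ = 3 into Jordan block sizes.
Block sizes for λ = 3: [2, 1, 1]

Step 1 — from the characteristic polynomial, algebraic multiplicity of λ = 3 is 4. From dim ker(A − (3)·I) = 3, there are exactly 3 Jordan blocks for λ = 3.
Step 2 — from the minimal polynomial, the factor (x − 3)^2 tells us the largest block for λ = 3 has size 2.
Step 3 — with total size 4, 3 blocks, and largest block 2, the block sizes (in nonincreasing order) are [2, 1, 1].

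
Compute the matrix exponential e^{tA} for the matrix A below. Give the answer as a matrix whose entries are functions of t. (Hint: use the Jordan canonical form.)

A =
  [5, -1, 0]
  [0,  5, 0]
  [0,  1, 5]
e^{tA} =
  [exp(5*t), -t*exp(5*t), 0]
  [0, exp(5*t), 0]
  [0, t*exp(5*t), exp(5*t)]

Strategy: write A = P · J · P⁻¹ where J is a Jordan canonical form, so e^{tA} = P · e^{tJ} · P⁻¹, and e^{tJ} can be computed block-by-block.

A has Jordan form
J =
  [5, 1, 0]
  [0, 5, 0]
  [0, 0, 5]
(up to reordering of blocks).

Per-block formulas:
  For a 2×2 Jordan block J_2(5): exp(t · J_2(5)) = e^(5t)·(I + t·N), where N is the 2×2 nilpotent shift.
  For a 1×1 block at λ = 5: exp(t · [5]) = [e^(5t)].

After assembling e^{tJ} and conjugating by P, we get:

e^{tA} =
  [exp(5*t), -t*exp(5*t), 0]
  [0, exp(5*t), 0]
  [0, t*exp(5*t), exp(5*t)]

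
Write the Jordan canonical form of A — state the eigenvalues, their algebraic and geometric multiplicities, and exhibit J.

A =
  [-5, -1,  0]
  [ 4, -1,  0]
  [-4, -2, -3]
J_2(-3) ⊕ J_1(-3)

The characteristic polynomial is
  det(x·I − A) = x^3 + 9*x^2 + 27*x + 27 = (x + 3)^3

Eigenvalues and multiplicities (the geometric multiplicity of λ is n − rank(A − λI), which equals the number of Jordan blocks for λ):
  λ = -3: algebraic multiplicity = 3, geometric multiplicity = 2

Determining the block sizes for each eigenvalue:
  λ = -3: 2 blocks summing to 3 forces exactly one block of size 2 and the rest size 1 → block sizes [2, 1]

Assembling the blocks gives a Jordan form
J =
  [-3,  1,  0]
  [ 0, -3,  0]
  [ 0,  0, -3]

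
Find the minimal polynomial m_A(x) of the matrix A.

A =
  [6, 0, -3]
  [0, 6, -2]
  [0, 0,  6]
x^2 - 12*x + 36

The characteristic polynomial is χ_A(x) = (x - 6)^3, so the eigenvalues are known. The minimal polynomial is
  m_A(x) = Π_λ (x − λ)^{k_λ}
where k_λ is the size of the *largest* Jordan block for λ (equivalently, the smallest k with (A − λI)^k v = 0 for every generalised eigenvector v of λ).

  λ = 6: largest Jordan block has size 2, contributing (x − 6)^2

So m_A(x) = (x - 6)^2 = x^2 - 12*x + 36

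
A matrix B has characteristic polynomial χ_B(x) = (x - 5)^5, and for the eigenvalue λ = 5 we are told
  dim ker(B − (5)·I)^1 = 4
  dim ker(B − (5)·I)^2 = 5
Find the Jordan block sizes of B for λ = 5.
Block sizes for λ = 5: [2, 1, 1, 1]

From the dimensions of kernels of powers, the number of Jordan blocks of size at least j is d_j − d_{j−1} where d_j = dim ker(N^j) (with d_0 = 0). Computing the differences gives [4, 1].
The number of blocks of size exactly k is (#blocks of size ≥ k) − (#blocks of size ≥ k + 1), so the partition is: 3 block(s) of size 1, 1 block(s) of size 2.
In nonincreasing order the block sizes are [2, 1, 1, 1].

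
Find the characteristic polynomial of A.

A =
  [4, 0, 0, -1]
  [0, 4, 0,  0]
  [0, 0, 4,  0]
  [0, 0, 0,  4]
x^4 - 16*x^3 + 96*x^2 - 256*x + 256

Expanding det(x·I − A) (e.g. by cofactor expansion or by noting that A is similar to its Jordan form J, which has the same characteristic polynomial as A) gives
  χ_A(x) = x^4 - 16*x^3 + 96*x^2 - 256*x + 256
which factors as (x - 4)^4. The eigenvalues (with algebraic multiplicities) are λ = 4 with multiplicity 4.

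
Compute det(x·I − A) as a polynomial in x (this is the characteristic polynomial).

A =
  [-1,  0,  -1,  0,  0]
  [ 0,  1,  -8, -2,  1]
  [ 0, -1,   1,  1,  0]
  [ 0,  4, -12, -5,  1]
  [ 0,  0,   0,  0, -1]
x^5 + 5*x^4 + 10*x^3 + 10*x^2 + 5*x + 1

Expanding det(x·I − A) (e.g. by cofactor expansion or by noting that A is similar to its Jordan form J, which has the same characteristic polynomial as A) gives
  χ_A(x) = x^5 + 5*x^4 + 10*x^3 + 10*x^2 + 5*x + 1
which factors as (x + 1)^5. The eigenvalues (with algebraic multiplicities) are λ = -1 with multiplicity 5.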